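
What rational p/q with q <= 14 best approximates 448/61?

Expand x = 448/61 as a continued fraction with the Euclidean algorithm:
  448 = 7*61 + 21, so a_0 = 7.
  61 = 2*21 + 19, so a_1 = 2.
  21 = 1*19 + 2, so a_2 = 1.
  19 = 9*2 + 1, so a_3 = 9.
  2 = 2*1 + 0, so a_4 = 2.
so x = [7; 2, 1, 9, 2].
Convergents (p_i = a_i*p_{i-1} + p_{i-2}, q_i = a_i*q_{i-1} + q_{i-2} with p_{-2}=0, p_{-1}=1, q_{-2}=1, q_{-1}=0), until the denominator exceeds 14:
  i=0: a_0=7, p_0 = 7*1 + 0 = 7, q_0 = 7*0 + 1 = 1.
  i=1: a_1=2, p_1 = 2*7 + 1 = 15, q_1 = 2*1 + 0 = 2.
  i=2: a_2=1, p_2 = 1*15 + 7 = 22, q_2 = 1*2 + 1 = 3.
  i=3: a_3=9, p_3 = 9*22 + 15 = 213, q_3 = 9*3 + 2 = 29.
q_3 = 29 > 14, so the last convergent with denominator <= 14 is p_2/q_2 = 22/3.
The closest fraction with denominator <= 14 is either p_2/q_2 or the intermediate fraction (k*p_2 + p_1)/(k*q_2 + q_1) with the largest k >= 1 whose denominator stays <= 14; these approach x as k grows, and every other convergent or intermediate fraction in range is farther away.
Largest k: floor((14 - q_1)/q_2) = floor((14 - 2)/3) = 4.
That gives (4*22 + 15)/(4*3 + 2) = 103/14.
Compare the errors: |x - 22/3| = |448*3 - 22*61|/(61*3) = 2/183, and |x - 103/14| = |448*14 - 103*61|/(61*14) = 11/854.
Cross-multiplying, 2*854 = 1708 < 2013 = 11*183, so 2/183 is smaller: the convergent 22/3 is closer to x than 103/14.

22/3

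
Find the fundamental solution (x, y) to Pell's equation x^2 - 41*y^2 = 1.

(x, y) = (2049, 320)

First expand sqrt(41) as a continued fraction. With x_i = (sqrt(41) + m_i)/d_i and (m_0, d_0) = (0, 1): a_0 = floor(sqrt(41)) = 6, since 6^2 = 36 <= 41 < 49 = 7^2.
Iterate m_{i+1} = d_i*a_i - m_i, d_{i+1} = (41 - m_{i+1}^2)/d_i, a_{i+1} = floor((a_0 + m_{i+1})/d_{i+1}):
  m_1 = 1*6 - 0 = 6, d_1 = (41 - 6^2)/1 = 5/1 = 5, a_1 = floor((6 + 6)/5) = 2.
  m_2 = 5*2 - 6 = 4, d_2 = (41 - 4^2)/5 = 25/5 = 5, a_2 = floor((6 + 4)/5) = 2.
  m_3 = 5*2 - 4 = 6, d_3 = (41 - 6^2)/5 = 5/5 = 1, a_3 = floor((6 + 6)/1) = 12.
  m_4 = 1*12 - 6 = 6, d_4 = (41 - 6^2)/1 = 5/1 = 5: (m_4, d_4) = (m_1, d_1) = (6, 5), so from here the quotients repeat a_1, ..., a_3; the period length is 3.
So sqrt(41) = [6; (2, 2, 12)] with period length k = 3.
k is odd, so (p_{k-1}, q_{k-1}) only solves x^2 - 41y^2 = -1 and the fundamental solution of x^2 - 41y^2 = 1 is (p_{2k-1}, q_{2k-1}) = (p_5, q_5); compute convergents through index 5, running through the period twice.
Convergents (p_i = a_i*p_{i-1} + p_{i-2}, q_i = a_i*q_{i-1} + q_{i-2} with p_{-2}=0, p_{-1}=1, q_{-2}=1, q_{-1}=0):
  i=0: a_0=6, p_0 = 6*1 + 0 = 6, q_0 = 6*0 + 1 = 1.
  i=1: a_1=2, p_1 = 2*6 + 1 = 13, q_1 = 2*1 + 0 = 2.
  i=2: a_2=2, p_2 = 2*13 + 6 = 32, q_2 = 2*2 + 1 = 5.
  i=3: a_3=12, p_3 = 12*32 + 13 = 397, q_3 = 12*5 + 2 = 62.
  i=4: a_4=2, p_4 = 2*397 + 32 = 826, q_4 = 2*62 + 5 = 129.
  i=5: a_5=2, p_5 = 2*826 + 397 = 2049, q_5 = 2*129 + 62 = 320.
Indeed p_2^2 - 41*q_2^2 = 1024 - 1025 = -1, not +1.
Check: 2049^2 - 41*320^2 = 4198401 - 4198400 = 1, so (x, y) = (2049, 320) solves the equation, and by the theorem it is the least positive solution.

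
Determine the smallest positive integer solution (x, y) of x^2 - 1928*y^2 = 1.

(x, y) = (483, 11)

First expand sqrt(1928) as a continued fraction. With x_i = (sqrt(1928) + m_i)/d_i and (m_0, d_0) = (0, 1): a_0 = floor(sqrt(1928)) = 43, since 43^2 = 1849 <= 1928 < 1936 = 44^2.
Iterate m_{i+1} = d_i*a_i - m_i, d_{i+1} = (1928 - m_{i+1}^2)/d_i, a_{i+1} = floor((a_0 + m_{i+1})/d_{i+1}):
  m_1 = 1*43 - 0 = 43, d_1 = (1928 - 43^2)/1 = 79/1 = 79, a_1 = floor((43 + 43)/79) = 1.
  m_2 = 79*1 - 43 = 36, d_2 = (1928 - 36^2)/79 = 632/79 = 8, a_2 = floor((43 + 36)/8) = 9.
  m_3 = 8*9 - 36 = 36, d_3 = (1928 - 36^2)/8 = 632/8 = 79, a_3 = floor((43 + 36)/79) = 1.
  m_4 = 79*1 - 36 = 43, d_4 = (1928 - 43^2)/79 = 79/79 = 1, a_4 = floor((43 + 43)/1) = 86.
  m_5 = 1*86 - 43 = 43, d_5 = (1928 - 43^2)/1 = 79/1 = 79: (m_5, d_5) = (m_1, d_1) = (43, 79), so from here the quotients repeat a_1, ..., a_4; the period length is 4.
So sqrt(1928) = [43; (1, 9, 1, 86)] with period length k = 4.
k is even, so the fundamental solution of x^2 - 1928y^2 = 1 is (p_{k-1}, q_{k-1}) = (p_3, q_3); compute convergents through index 3.
Convergents (p_i = a_i*p_{i-1} + p_{i-2}, q_i = a_i*q_{i-1} + q_{i-2} with p_{-2}=0, p_{-1}=1, q_{-2}=1, q_{-1}=0):
  i=0: a_0=43, p_0 = 43*1 + 0 = 43, q_0 = 43*0 + 1 = 1.
  i=1: a_1=1, p_1 = 1*43 + 1 = 44, q_1 = 1*1 + 0 = 1.
  i=2: a_2=9, p_2 = 9*44 + 43 = 439, q_2 = 9*1 + 1 = 10.
  i=3: a_3=1, p_3 = 1*439 + 44 = 483, q_3 = 1*10 + 1 = 11.
Check: 483^2 - 1928*11^2 = 233289 - 233288 = 1, so (x, y) = (483, 11) solves the equation, and by the theorem it is the least positive solution.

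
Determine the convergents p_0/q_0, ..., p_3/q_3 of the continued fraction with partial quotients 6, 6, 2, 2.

Using the convergent recurrence p_i = a_i*p_{i-1} + p_{i-2}, q_i = a_i*q_{i-1} + q_{i-2} with p_{-2}=0, p_{-1}=1, q_{-2}=1, q_{-1}=0:
  i=0: a_0=6, p_0 = 6*1 + 0 = 6, q_0 = 6*0 + 1 = 1.
  i=1: a_1=6, p_1 = 6*6 + 1 = 37, q_1 = 6*1 + 0 = 6.
  i=2: a_2=2, p_2 = 2*37 + 6 = 80, q_2 = 2*6 + 1 = 13.
  i=3: a_3=2, p_3 = 2*80 + 37 = 197, q_3 = 2*13 + 6 = 32.

6/1, 37/6, 80/13, 197/32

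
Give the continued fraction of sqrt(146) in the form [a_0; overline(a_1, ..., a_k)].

Write x_i = (sqrt(146) + m_i)/d_i with (m_0, d_0) = (0, 1). a_0 = floor(sqrt(146)) = 12, since 12^2 = 144 <= 146 < 169 = 13^2.
Iterate m_{i+1} = d_i*a_i - m_i, d_{i+1} = (146 - m_{i+1}^2)/d_i, a_{i+1} = floor((a_0 + m_{i+1})/d_{i+1}):
  m_1 = 1*12 - 0 = 12, d_1 = (146 - 12^2)/1 = 2/1 = 2, a_1 = floor((12 + 12)/2) = 12.
  m_2 = 2*12 - 12 = 12, d_2 = (146 - 12^2)/2 = 2/2 = 1, a_2 = floor((12 + 12)/1) = 24.
  m_3 = 1*24 - 12 = 12, d_3 = (146 - 12^2)/1 = 2/1 = 2: (m_3, d_3) = (m_1, d_1) = (12, 2), so from here the quotients repeat a_1, a_2; the period length is 2.
Hence the expansion of sqrt(146) is a_0 = 12 followed by the repeating block 12, 24 (period 2).

[12; overline(12, 24)]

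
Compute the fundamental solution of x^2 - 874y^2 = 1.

First expand sqrt(874) as a continued fraction. With x_i = (sqrt(874) + m_i)/d_i and (m_0, d_0) = (0, 1): a_0 = floor(sqrt(874)) = 29, since 29^2 = 841 <= 874 < 900 = 30^2.
Iterate m_{i+1} = d_i*a_i - m_i, d_{i+1} = (874 - m_{i+1}^2)/d_i, a_{i+1} = floor((a_0 + m_{i+1})/d_{i+1}):
  m_1 = 1*29 - 0 = 29, d_1 = (874 - 29^2)/1 = 33/1 = 33, a_1 = floor((29 + 29)/33) = 1.
  m_2 = 33*1 - 29 = 4, d_2 = (874 - 4^2)/33 = 858/33 = 26, a_2 = floor((29 + 4)/26) = 1.
  m_3 = 26*1 - 4 = 22, d_3 = (874 - 22^2)/26 = 390/26 = 15, a_3 = floor((29 + 22)/15) = 3.
  m_4 = 15*3 - 22 = 23, d_4 = (874 - 23^2)/15 = 345/15 = 23, a_4 = floor((29 + 23)/23) = 2.
  m_5 = 23*2 - 23 = 23, d_5 = (874 - 23^2)/23 = 345/23 = 15, a_5 = floor((29 + 23)/15) = 3.
  m_6 = 15*3 - 23 = 22, d_6 = (874 - 22^2)/15 = 390/15 = 26, a_6 = floor((29 + 22)/26) = 1.
  m_7 = 26*1 - 22 = 4, d_7 = (874 - 4^2)/26 = 858/26 = 33, a_7 = floor((29 + 4)/33) = 1.
  m_8 = 33*1 - 4 = 29, d_8 = (874 - 29^2)/33 = 33/33 = 1, a_8 = floor((29 + 29)/1) = 58.
  m_9 = 1*58 - 29 = 29, d_9 = (874 - 29^2)/1 = 33/1 = 33: (m_9, d_9) = (m_1, d_1) = (29, 33), so from here the quotients repeat a_1, ..., a_8; the period length is 8.
So sqrt(874) = [29; (1, 1, 3, 2, 3, 1, 1, 58)] with period length k = 8.
k is even, so the fundamental solution of x^2 - 874y^2 = 1 is (p_{k-1}, q_{k-1}) = (p_7, q_7); compute convergents through index 7.
Convergents (p_i = a_i*p_{i-1} + p_{i-2}, q_i = a_i*q_{i-1} + q_{i-2} with p_{-2}=0, p_{-1}=1, q_{-2}=1, q_{-1}=0):
  i=0: a_0=29, p_0 = 29*1 + 0 = 29, q_0 = 29*0 + 1 = 1.
  i=1: a_1=1, p_1 = 1*29 + 1 = 30, q_1 = 1*1 + 0 = 1.
  i=2: a_2=1, p_2 = 1*30 + 29 = 59, q_2 = 1*1 + 1 = 2.
  i=3: a_3=3, p_3 = 3*59 + 30 = 207, q_3 = 3*2 + 1 = 7.
  i=4: a_4=2, p_4 = 2*207 + 59 = 473, q_4 = 2*7 + 2 = 16.
  i=5: a_5=3, p_5 = 3*473 + 207 = 1626, q_5 = 3*16 + 7 = 55.
  i=6: a_6=1, p_6 = 1*1626 + 473 = 2099, q_6 = 1*55 + 16 = 71.
  i=7: a_7=1, p_7 = 1*2099 + 1626 = 3725, q_7 = 1*71 + 55 = 126.
Check: 3725^2 - 874*126^2 = 13875625 - 13875624 = 1, so (x, y) = (3725, 126) solves the equation, and by the theorem it is the least positive solution.

(x, y) = (3725, 126)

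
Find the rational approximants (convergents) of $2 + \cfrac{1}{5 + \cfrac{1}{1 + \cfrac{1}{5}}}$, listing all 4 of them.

2/1, 11/5, 13/6, 76/35

Using the convergent recurrence p_i = a_i*p_{i-1} + p_{i-2}, q_i = a_i*q_{i-1} + q_{i-2} with p_{-2}=0, p_{-1}=1, q_{-2}=1, q_{-1}=0:
  i=0: a_0=2, p_0 = 2*1 + 0 = 2, q_0 = 2*0 + 1 = 1.
  i=1: a_1=5, p_1 = 5*2 + 1 = 11, q_1 = 5*1 + 0 = 5.
  i=2: a_2=1, p_2 = 1*11 + 2 = 13, q_2 = 1*5 + 1 = 6.
  i=3: a_3=5, p_3 = 5*13 + 11 = 76, q_3 = 5*6 + 5 = 35.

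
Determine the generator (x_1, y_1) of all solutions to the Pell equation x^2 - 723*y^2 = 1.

First expand sqrt(723) as a continued fraction. With x_i = (sqrt(723) + m_i)/d_i and (m_0, d_0) = (0, 1): a_0 = floor(sqrt(723)) = 26, since 26^2 = 676 <= 723 < 729 = 27^2.
Iterate m_{i+1} = d_i*a_i - m_i, d_{i+1} = (723 - m_{i+1}^2)/d_i, a_{i+1} = floor((a_0 + m_{i+1})/d_{i+1}):
  m_1 = 1*26 - 0 = 26, d_1 = (723 - 26^2)/1 = 47/1 = 47, a_1 = floor((26 + 26)/47) = 1.
  m_2 = 47*1 - 26 = 21, d_2 = (723 - 21^2)/47 = 282/47 = 6, a_2 = floor((26 + 21)/6) = 7.
  m_3 = 6*7 - 21 = 21, d_3 = (723 - 21^2)/6 = 282/6 = 47, a_3 = floor((26 + 21)/47) = 1.
  m_4 = 47*1 - 21 = 26, d_4 = (723 - 26^2)/47 = 47/47 = 1, a_4 = floor((26 + 26)/1) = 52.
  m_5 = 1*52 - 26 = 26, d_5 = (723 - 26^2)/1 = 47/1 = 47: (m_5, d_5) = (m_1, d_1) = (26, 47), so from here the quotients repeat a_1, ..., a_4; the period length is 4.
So sqrt(723) = [26; (1, 7, 1, 52)] with period length k = 4.
k is even, so the fundamental solution of x^2 - 723y^2 = 1 is (p_{k-1}, q_{k-1}) = (p_3, q_3); compute convergents through index 3.
Convergents (p_i = a_i*p_{i-1} + p_{i-2}, q_i = a_i*q_{i-1} + q_{i-2} with p_{-2}=0, p_{-1}=1, q_{-2}=1, q_{-1}=0):
  i=0: a_0=26, p_0 = 26*1 + 0 = 26, q_0 = 26*0 + 1 = 1.
  i=1: a_1=1, p_1 = 1*26 + 1 = 27, q_1 = 1*1 + 0 = 1.
  i=2: a_2=7, p_2 = 7*27 + 26 = 215, q_2 = 7*1 + 1 = 8.
  i=3: a_3=1, p_3 = 1*215 + 27 = 242, q_3 = 1*8 + 1 = 9.
Check: 242^2 - 723*9^2 = 58564 - 58563 = 1, so (x, y) = (242, 9) solves the equation, and by the theorem it is the least positive solution.

(x, y) = (242, 9)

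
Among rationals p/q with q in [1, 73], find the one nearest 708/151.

Expand x = 708/151 as a continued fraction with the Euclidean algorithm:
  708 = 4*151 + 104, so a_0 = 4.
  151 = 1*104 + 47, so a_1 = 1.
  104 = 2*47 + 10, so a_2 = 2.
  47 = 4*10 + 7, so a_3 = 4.
  10 = 1*7 + 3, so a_4 = 1.
  7 = 2*3 + 1, so a_5 = 2.
  3 = 3*1 + 0, so a_6 = 3.
so x = [4; 1, 2, 4, 1, 2, 3].
Convergents (p_i = a_i*p_{i-1} + p_{i-2}, q_i = a_i*q_{i-1} + q_{i-2} with p_{-2}=0, p_{-1}=1, q_{-2}=1, q_{-1}=0), until the denominator exceeds 73:
  i=0: a_0=4, p_0 = 4*1 + 0 = 4, q_0 = 4*0 + 1 = 1.
  i=1: a_1=1, p_1 = 1*4 + 1 = 5, q_1 = 1*1 + 0 = 1.
  i=2: a_2=2, p_2 = 2*5 + 4 = 14, q_2 = 2*1 + 1 = 3.
  i=3: a_3=4, p_3 = 4*14 + 5 = 61, q_3 = 4*3 + 1 = 13.
  i=4: a_4=1, p_4 = 1*61 + 14 = 75, q_4 = 1*13 + 3 = 16.
  i=5: a_5=2, p_5 = 2*75 + 61 = 211, q_5 = 2*16 + 13 = 45.
  i=6: a_6=3, p_6 = 3*211 + 75 = 708, q_6 = 3*45 + 16 = 151.
q_6 = 151 > 73, so the last convergent with denominator <= 73 is p_5/q_5 = 211/45.
The closest fraction with denominator <= 73 is either p_5/q_5 or the intermediate fraction (k*p_5 + p_4)/(k*q_5 + q_4) with the largest k >= 1 whose denominator stays <= 73; these approach x as k grows, and every other convergent or intermediate fraction in range is farther away.
Largest k: floor((73 - q_4)/q_5) = floor((73 - 16)/45) = 1.
That gives (1*211 + 75)/(1*45 + 16) = 286/61.
Compare the errors: |x - 211/45| = |708*45 - 211*151|/(151*45) = 1/6795, and |x - 286/61| = |708*61 - 286*151|/(151*61) = 2/9211.
Cross-multiplying, 1*9211 = 9211 < 13590 = 2*6795, so 1/6795 is smaller: the convergent 211/45 is closer to x than 286/61.

211/45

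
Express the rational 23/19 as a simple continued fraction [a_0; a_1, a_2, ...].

[1; 4, 1, 3]

Run the Euclidean algorithm on 23 and 19; the successive quotients are the partial quotients a_0, a_1, ... (each step inverts the fractional part left over by the previous one):
  23 = 1*19 + 4, so a_0 = 1.
  19 = 4*4 + 3, so a_1 = 4.
  4 = 1*3 + 1, so a_2 = 1.
  3 = 3*1 + 0, so a_3 = 3.
The remainder reaches 0 after 4 divisions, so the expansion has 4 partial quotients, read off in order.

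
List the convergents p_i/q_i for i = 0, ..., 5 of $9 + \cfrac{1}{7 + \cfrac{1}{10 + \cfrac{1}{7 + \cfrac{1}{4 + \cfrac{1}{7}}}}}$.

9/1, 64/7, 649/71, 4607/504, 19077/2087, 138146/15113

Using the convergent recurrence p_i = a_i*p_{i-1} + p_{i-2}, q_i = a_i*q_{i-1} + q_{i-2} with p_{-2}=0, p_{-1}=1, q_{-2}=1, q_{-1}=0:
  i=0: a_0=9, p_0 = 9*1 + 0 = 9, q_0 = 9*0 + 1 = 1.
  i=1: a_1=7, p_1 = 7*9 + 1 = 64, q_1 = 7*1 + 0 = 7.
  i=2: a_2=10, p_2 = 10*64 + 9 = 649, q_2 = 10*7 + 1 = 71.
  i=3: a_3=7, p_3 = 7*649 + 64 = 4607, q_3 = 7*71 + 7 = 504.
  i=4: a_4=4, p_4 = 4*4607 + 649 = 19077, q_4 = 4*504 + 71 = 2087.
  i=5: a_5=7, p_5 = 7*19077 + 4607 = 138146, q_5 = 7*2087 + 504 = 15113.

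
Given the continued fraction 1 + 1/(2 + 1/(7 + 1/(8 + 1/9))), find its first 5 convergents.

Using the convergent recurrence p_i = a_i*p_{i-1} + p_{i-2}, q_i = a_i*q_{i-1} + q_{i-2} with p_{-2}=0, p_{-1}=1, q_{-2}=1, q_{-1}=0:
  i=0: a_0=1, p_0 = 1*1 + 0 = 1, q_0 = 1*0 + 1 = 1.
  i=1: a_1=2, p_1 = 2*1 + 1 = 3, q_1 = 2*1 + 0 = 2.
  i=2: a_2=7, p_2 = 7*3 + 1 = 22, q_2 = 7*2 + 1 = 15.
  i=3: a_3=8, p_3 = 8*22 + 3 = 179, q_3 = 8*15 + 2 = 122.
  i=4: a_4=9, p_4 = 9*179 + 22 = 1633, q_4 = 9*122 + 15 = 1113.

1/1, 3/2, 22/15, 179/122, 1633/1113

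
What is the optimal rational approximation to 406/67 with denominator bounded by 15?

91/15

Expand x = 406/67 as a continued fraction with the Euclidean algorithm:
  406 = 6*67 + 4, so a_0 = 6.
  67 = 16*4 + 3, so a_1 = 16.
  4 = 1*3 + 1, so a_2 = 1.
  3 = 3*1 + 0, so a_3 = 3.
so x = [6; 16, 1, 3].
Convergents (p_i = a_i*p_{i-1} + p_{i-2}, q_i = a_i*q_{i-1} + q_{i-2} with p_{-2}=0, p_{-1}=1, q_{-2}=1, q_{-1}=0), until the denominator exceeds 15:
  i=0: a_0=6, p_0 = 6*1 + 0 = 6, q_0 = 6*0 + 1 = 1.
  i=1: a_1=16, p_1 = 16*6 + 1 = 97, q_1 = 16*1 + 0 = 16.
q_1 = 16 > 15, so the last convergent with denominator <= 15 is p_0/q_0 = 6/1.
The closest fraction with denominator <= 15 is either p_0/q_0 or the intermediate fraction (k*p_0 + p_{-1})/(k*q_0 + q_{-1}) with the largest k >= 1 whose denominator stays <= 15; these approach x as k grows, and every other convergent or intermediate fraction in range is farther away.
Largest k: floor((15 - q_{-1})/q_0) = floor((15 - 0)/1) = 15 (using the seeds p_{-1} = 1, q_{-1} = 0).
That gives (15*6 + 1)/(15*1 + 0) = 91/15.
Compare the errors: |x - 6/1| = |406*1 - 6*67|/(67*1) = 4/67, and |x - 91/15| = |406*15 - 91*67|/(67*15) = 7/1005.
Cross-multiplying, 7*67 = 469 < 4020 = 4*1005, so 7/1005 is smaller: the intermediate fraction 91/15 is closer to x than 6/1.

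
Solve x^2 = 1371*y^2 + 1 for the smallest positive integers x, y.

First expand sqrt(1371) as a continued fraction. With x_i = (sqrt(1371) + m_i)/d_i and (m_0, d_0) = (0, 1): a_0 = floor(sqrt(1371)) = 37, since 37^2 = 1369 <= 1371 < 1444 = 38^2.
Iterate m_{i+1} = d_i*a_i - m_i, d_{i+1} = (1371 - m_{i+1}^2)/d_i, a_{i+1} = floor((a_0 + m_{i+1})/d_{i+1}):
  m_1 = 1*37 - 0 = 37, d_1 = (1371 - 37^2)/1 = 2/1 = 2, a_1 = floor((37 + 37)/2) = 37.
  m_2 = 2*37 - 37 = 37, d_2 = (1371 - 37^2)/2 = 2/2 = 1, a_2 = floor((37 + 37)/1) = 74.
  m_3 = 1*74 - 37 = 37, d_3 = (1371 - 37^2)/1 = 2/1 = 2: (m_3, d_3) = (m_1, d_1) = (37, 2), so from here the quotients repeat a_1, a_2; the period length is 2.
So sqrt(1371) = [37; (37, 74)] with period length k = 2.
k is even, so the fundamental solution of x^2 - 1371y^2 = 1 is (p_{k-1}, q_{k-1}) = (p_1, q_1); compute convergents through index 1.
Convergents (p_i = a_i*p_{i-1} + p_{i-2}, q_i = a_i*q_{i-1} + q_{i-2} with p_{-2}=0, p_{-1}=1, q_{-2}=1, q_{-1}=0):
  i=0: a_0=37, p_0 = 37*1 + 0 = 37, q_0 = 37*0 + 1 = 1.
  i=1: a_1=37, p_1 = 37*37 + 1 = 1370, q_1 = 37*1 + 0 = 37.
Check: 1370^2 - 1371*37^2 = 1876900 - 1876899 = 1, so (x, y) = (1370, 37) solves the equation, and by the theorem it is the least positive solution.

(x, y) = (1370, 37)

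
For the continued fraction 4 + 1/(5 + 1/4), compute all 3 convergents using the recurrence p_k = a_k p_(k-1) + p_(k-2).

Using the convergent recurrence p_i = a_i*p_{i-1} + p_{i-2}, q_i = a_i*q_{i-1} + q_{i-2} with p_{-2}=0, p_{-1}=1, q_{-2}=1, q_{-1}=0:
  i=0: a_0=4, p_0 = 4*1 + 0 = 4, q_0 = 4*0 + 1 = 1.
  i=1: a_1=5, p_1 = 5*4 + 1 = 21, q_1 = 5*1 + 0 = 5.
  i=2: a_2=4, p_2 = 4*21 + 4 = 88, q_2 = 4*5 + 1 = 21.

4/1, 21/5, 88/21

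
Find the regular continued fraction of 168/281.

[0; 1, 1, 2, 18, 3]

Run the Euclidean algorithm on 168 and 281; the successive quotients are the partial quotients a_0, a_1, ... (each step inverts the fractional part left over by the previous one):
  168 = 0*281 + 168, so a_0 = 0.
  281 = 1*168 + 113, so a_1 = 1.
  168 = 1*113 + 55, so a_2 = 1.
  113 = 2*55 + 3, so a_3 = 2.
  55 = 18*3 + 1, so a_4 = 18.
  3 = 3*1 + 0, so a_5 = 3.
The remainder reaches 0 after 6 divisions, so the expansion has 6 partial quotients, read off in order.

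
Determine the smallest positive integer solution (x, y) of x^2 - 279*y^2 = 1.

(x, y) = (1520, 91)

First expand sqrt(279) as a continued fraction. With x_i = (sqrt(279) + m_i)/d_i and (m_0, d_0) = (0, 1): a_0 = floor(sqrt(279)) = 16, since 16^2 = 256 <= 279 < 289 = 17^2.
Iterate m_{i+1} = d_i*a_i - m_i, d_{i+1} = (279 - m_{i+1}^2)/d_i, a_{i+1} = floor((a_0 + m_{i+1})/d_{i+1}):
  m_1 = 1*16 - 0 = 16, d_1 = (279 - 16^2)/1 = 23/1 = 23, a_1 = floor((16 + 16)/23) = 1.
  m_2 = 23*1 - 16 = 7, d_2 = (279 - 7^2)/23 = 230/23 = 10, a_2 = floor((16 + 7)/10) = 2.
  m_3 = 10*2 - 7 = 13, d_3 = (279 - 13^2)/10 = 110/10 = 11, a_3 = floor((16 + 13)/11) = 2.
  m_4 = 11*2 - 13 = 9, d_4 = (279 - 9^2)/11 = 198/11 = 18, a_4 = floor((16 + 9)/18) = 1.
  m_5 = 18*1 - 9 = 9, d_5 = (279 - 9^2)/18 = 198/18 = 11, a_5 = floor((16 + 9)/11) = 2.
  m_6 = 11*2 - 9 = 13, d_6 = (279 - 13^2)/11 = 110/11 = 10, a_6 = floor((16 + 13)/10) = 2.
  m_7 = 10*2 - 13 = 7, d_7 = (279 - 7^2)/10 = 230/10 = 23, a_7 = floor((16 + 7)/23) = 1.
  m_8 = 23*1 - 7 = 16, d_8 = (279 - 16^2)/23 = 23/23 = 1, a_8 = floor((16 + 16)/1) = 32.
  m_9 = 1*32 - 16 = 16, d_9 = (279 - 16^2)/1 = 23/1 = 23: (m_9, d_9) = (m_1, d_1) = (16, 23), so from here the quotients repeat a_1, ..., a_8; the period length is 8.
So sqrt(279) = [16; (1, 2, 2, 1, 2, 2, 1, 32)] with period length k = 8.
k is even, so the fundamental solution of x^2 - 279y^2 = 1 is (p_{k-1}, q_{k-1}) = (p_7, q_7); compute convergents through index 7.
Convergents (p_i = a_i*p_{i-1} + p_{i-2}, q_i = a_i*q_{i-1} + q_{i-2} with p_{-2}=0, p_{-1}=1, q_{-2}=1, q_{-1}=0):
  i=0: a_0=16, p_0 = 16*1 + 0 = 16, q_0 = 16*0 + 1 = 1.
  i=1: a_1=1, p_1 = 1*16 + 1 = 17, q_1 = 1*1 + 0 = 1.
  i=2: a_2=2, p_2 = 2*17 + 16 = 50, q_2 = 2*1 + 1 = 3.
  i=3: a_3=2, p_3 = 2*50 + 17 = 117, q_3 = 2*3 + 1 = 7.
  i=4: a_4=1, p_4 = 1*117 + 50 = 167, q_4 = 1*7 + 3 = 10.
  i=5: a_5=2, p_5 = 2*167 + 117 = 451, q_5 = 2*10 + 7 = 27.
  i=6: a_6=2, p_6 = 2*451 + 167 = 1069, q_6 = 2*27 + 10 = 64.
  i=7: a_7=1, p_7 = 1*1069 + 451 = 1520, q_7 = 1*64 + 27 = 91.
Check: 1520^2 - 279*91^2 = 2310400 - 2310399 = 1, so (x, y) = (1520, 91) solves the equation, and by the theorem it is the least positive solution.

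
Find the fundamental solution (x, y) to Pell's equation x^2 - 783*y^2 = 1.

(x, y) = (28, 1)

First expand sqrt(783) as a continued fraction. With x_i = (sqrt(783) + m_i)/d_i and (m_0, d_0) = (0, 1): a_0 = floor(sqrt(783)) = 27, since 27^2 = 729 <= 783 < 784 = 28^2.
Iterate m_{i+1} = d_i*a_i - m_i, d_{i+1} = (783 - m_{i+1}^2)/d_i, a_{i+1} = floor((a_0 + m_{i+1})/d_{i+1}):
  m_1 = 1*27 - 0 = 27, d_1 = (783 - 27^2)/1 = 54/1 = 54, a_1 = floor((27 + 27)/54) = 1.
  m_2 = 54*1 - 27 = 27, d_2 = (783 - 27^2)/54 = 54/54 = 1, a_2 = floor((27 + 27)/1) = 54.
  m_3 = 1*54 - 27 = 27, d_3 = (783 - 27^2)/1 = 54/1 = 54: (m_3, d_3) = (m_1, d_1) = (27, 54), so from here the quotients repeat a_1, a_2; the period length is 2.
So sqrt(783) = [27; (1, 54)] with period length k = 2.
k is even, so the fundamental solution of x^2 - 783y^2 = 1 is (p_{k-1}, q_{k-1}) = (p_1, q_1); compute convergents through index 1.
Convergents (p_i = a_i*p_{i-1} + p_{i-2}, q_i = a_i*q_{i-1} + q_{i-2} with p_{-2}=0, p_{-1}=1, q_{-2}=1, q_{-1}=0):
  i=0: a_0=27, p_0 = 27*1 + 0 = 27, q_0 = 27*0 + 1 = 1.
  i=1: a_1=1, p_1 = 1*27 + 1 = 28, q_1 = 1*1 + 0 = 1.
Check: 28^2 - 783*1^2 = 784 - 783 = 1, so (x, y) = (28, 1) solves the equation, and by the theorem it is the least positive solution.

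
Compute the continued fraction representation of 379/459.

[0; 1, 4, 1, 2, 1, 4, 4]

Run the Euclidean algorithm on 379 and 459; the successive quotients are the partial quotients a_0, a_1, ... (each step inverts the fractional part left over by the previous one):
  379 = 0*459 + 379, so a_0 = 0.
  459 = 1*379 + 80, so a_1 = 1.
  379 = 4*80 + 59, so a_2 = 4.
  80 = 1*59 + 21, so a_3 = 1.
  59 = 2*21 + 17, so a_4 = 2.
  21 = 1*17 + 4, so a_5 = 1.
  17 = 4*4 + 1, so a_6 = 4.
  4 = 4*1 + 0, so a_7 = 4.
The remainder reaches 0 after 8 divisions, so the expansion has 8 partial quotients, read off in order.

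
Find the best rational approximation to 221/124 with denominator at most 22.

25/14

Expand x = 221/124 as a continued fraction with the Euclidean algorithm:
  221 = 1*124 + 97, so a_0 = 1.
  124 = 1*97 + 27, so a_1 = 1.
  97 = 3*27 + 16, so a_2 = 3.
  27 = 1*16 + 11, so a_3 = 1.
  16 = 1*11 + 5, so a_4 = 1.
  11 = 2*5 + 1, so a_5 = 2.
  5 = 5*1 + 0, so a_6 = 5.
so x = [1; 1, 3, 1, 1, 2, 5].
Convergents (p_i = a_i*p_{i-1} + p_{i-2}, q_i = a_i*q_{i-1} + q_{i-2} with p_{-2}=0, p_{-1}=1, q_{-2}=1, q_{-1}=0), until the denominator exceeds 22:
  i=0: a_0=1, p_0 = 1*1 + 0 = 1, q_0 = 1*0 + 1 = 1.
  i=1: a_1=1, p_1 = 1*1 + 1 = 2, q_1 = 1*1 + 0 = 1.
  i=2: a_2=3, p_2 = 3*2 + 1 = 7, q_2 = 3*1 + 1 = 4.
  i=3: a_3=1, p_3 = 1*7 + 2 = 9, q_3 = 1*4 + 1 = 5.
  i=4: a_4=1, p_4 = 1*9 + 7 = 16, q_4 = 1*5 + 4 = 9.
  i=5: a_5=2, p_5 = 2*16 + 9 = 41, q_5 = 2*9 + 5 = 23.
q_5 = 23 > 22, so the last convergent with denominator <= 22 is p_4/q_4 = 16/9.
The closest fraction with denominator <= 22 is either p_4/q_4 or the intermediate fraction (k*p_4 + p_3)/(k*q_4 + q_3) with the largest k >= 1 whose denominator stays <= 22; these approach x as k grows, and every other convergent or intermediate fraction in range is farther away.
Largest k: floor((22 - q_3)/q_4) = floor((22 - 5)/9) = 1.
That gives (1*16 + 9)/(1*9 + 5) = 25/14.
Compare the errors: |x - 16/9| = |221*9 - 16*124|/(124*9) = 5/1116, and |x - 25/14| = |221*14 - 25*124|/(124*14) = 6/1736.
Cross-multiplying, 6*1116 = 6696 < 8680 = 5*1736, so 6/1736 is smaller: the intermediate fraction 25/14 is closer to x than 16/9.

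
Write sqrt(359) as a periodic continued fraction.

Write x_i = (sqrt(359) + m_i)/d_i with (m_0, d_0) = (0, 1). a_0 = floor(sqrt(359)) = 18, since 18^2 = 324 <= 359 < 361 = 19^2.
Iterate m_{i+1} = d_i*a_i - m_i, d_{i+1} = (359 - m_{i+1}^2)/d_i, a_{i+1} = floor((a_0 + m_{i+1})/d_{i+1}):
  m_1 = 1*18 - 0 = 18, d_1 = (359 - 18^2)/1 = 35/1 = 35, a_1 = floor((18 + 18)/35) = 1.
  m_2 = 35*1 - 18 = 17, d_2 = (359 - 17^2)/35 = 70/35 = 2, a_2 = floor((18 + 17)/2) = 17.
  m_3 = 2*17 - 17 = 17, d_3 = (359 - 17^2)/2 = 70/2 = 35, a_3 = floor((18 + 17)/35) = 1.
  m_4 = 35*1 - 17 = 18, d_4 = (359 - 18^2)/35 = 35/35 = 1, a_4 = floor((18 + 18)/1) = 36.
  m_5 = 1*36 - 18 = 18, d_5 = (359 - 18^2)/1 = 35/1 = 35: (m_5, d_5) = (m_1, d_1) = (18, 35), so from here the quotients repeat a_1, ..., a_4; the period length is 4.
Hence the expansion of sqrt(359) is a_0 = 18 followed by the repeating block 1, 17, 1, 36 (period 4).

[18; (1, 17, 1, 36)]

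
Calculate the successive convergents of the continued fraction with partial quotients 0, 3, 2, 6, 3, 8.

0/1, 1/3, 2/7, 13/45, 41/142, 341/1181

Using the convergent recurrence p_i = a_i*p_{i-1} + p_{i-2}, q_i = a_i*q_{i-1} + q_{i-2} with p_{-2}=0, p_{-1}=1, q_{-2}=1, q_{-1}=0:
  i=0: a_0=0, p_0 = 0*1 + 0 = 0, q_0 = 0*0 + 1 = 1.
  i=1: a_1=3, p_1 = 3*0 + 1 = 1, q_1 = 3*1 + 0 = 3.
  i=2: a_2=2, p_2 = 2*1 + 0 = 2, q_2 = 2*3 + 1 = 7.
  i=3: a_3=6, p_3 = 6*2 + 1 = 13, q_3 = 6*7 + 3 = 45.
  i=4: a_4=3, p_4 = 3*13 + 2 = 41, q_4 = 3*45 + 7 = 142.
  i=5: a_5=8, p_5 = 8*41 + 13 = 341, q_5 = 8*142 + 45 = 1181.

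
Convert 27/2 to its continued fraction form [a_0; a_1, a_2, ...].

Run the Euclidean algorithm on 27 and 2; the successive quotients are the partial quotients a_0, a_1, ... (each step inverts the fractional part left over by the previous one):
  27 = 13*2 + 1, so a_0 = 13.
  2 = 2*1 + 0, so a_1 = 2.
The remainder reaches 0 after 2 divisions, so the expansion has 2 partial quotients, read off in order.

[13; 2]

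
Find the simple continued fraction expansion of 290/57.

[5; 11, 2, 2]

Run the Euclidean algorithm on 290 and 57; the successive quotients are the partial quotients a_0, a_1, ... (each step inverts the fractional part left over by the previous one):
  290 = 5*57 + 5, so a_0 = 5.
  57 = 11*5 + 2, so a_1 = 11.
  5 = 2*2 + 1, so a_2 = 2.
  2 = 2*1 + 0, so a_3 = 2.
The remainder reaches 0 after 4 divisions, so the expansion has 4 partial quotients, read off in order.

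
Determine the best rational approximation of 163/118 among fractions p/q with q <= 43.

29/21

Expand x = 163/118 as a continued fraction with the Euclidean algorithm:
  163 = 1*118 + 45, so a_0 = 1.
  118 = 2*45 + 28, so a_1 = 2.
  45 = 1*28 + 17, so a_2 = 1.
  28 = 1*17 + 11, so a_3 = 1.
  17 = 1*11 + 6, so a_4 = 1.
  11 = 1*6 + 5, so a_5 = 1.
  6 = 1*5 + 1, so a_6 = 1.
  5 = 5*1 + 0, so a_7 = 5.
so x = [1; 2, 1, 1, 1, 1, 1, 5].
Convergents (p_i = a_i*p_{i-1} + p_{i-2}, q_i = a_i*q_{i-1} + q_{i-2} with p_{-2}=0, p_{-1}=1, q_{-2}=1, q_{-1}=0), until the denominator exceeds 43:
  i=0: a_0=1, p_0 = 1*1 + 0 = 1, q_0 = 1*0 + 1 = 1.
  i=1: a_1=2, p_1 = 2*1 + 1 = 3, q_1 = 2*1 + 0 = 2.
  i=2: a_2=1, p_2 = 1*3 + 1 = 4, q_2 = 1*2 + 1 = 3.
  i=3: a_3=1, p_3 = 1*4 + 3 = 7, q_3 = 1*3 + 2 = 5.
  i=4: a_4=1, p_4 = 1*7 + 4 = 11, q_4 = 1*5 + 3 = 8.
  i=5: a_5=1, p_5 = 1*11 + 7 = 18, q_5 = 1*8 + 5 = 13.
  i=6: a_6=1, p_6 = 1*18 + 11 = 29, q_6 = 1*13 + 8 = 21.
  i=7: a_7=5, p_7 = 5*29 + 18 = 163, q_7 = 5*21 + 13 = 118.
q_7 = 118 > 43, so the last convergent with denominator <= 43 is p_6/q_6 = 29/21.
The closest fraction with denominator <= 43 is either p_6/q_6 or the intermediate fraction (k*p_6 + p_5)/(k*q_6 + q_5) with the largest k >= 1 whose denominator stays <= 43; these approach x as k grows, and every other convergent or intermediate fraction in range is farther away.
Largest k: floor((43 - q_5)/q_6) = floor((43 - 13)/21) = 1.
That gives (1*29 + 18)/(1*21 + 13) = 47/34.
Compare the errors: |x - 29/21| = |163*21 - 29*118|/(118*21) = 1/2478, and |x - 47/34| = |163*34 - 47*118|/(118*34) = 4/4012.
Cross-multiplying, 1*4012 = 4012 < 9912 = 4*2478, so 1/2478 is smaller: the convergent 29/21 is closer to x than 47/34.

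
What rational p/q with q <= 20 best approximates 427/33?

Expand x = 427/33 as a continued fraction with the Euclidean algorithm:
  427 = 12*33 + 31, so a_0 = 12.
  33 = 1*31 + 2, so a_1 = 1.
  31 = 15*2 + 1, so a_2 = 15.
  2 = 2*1 + 0, so a_3 = 2.
so x = [12; 1, 15, 2].
Convergents (p_i = a_i*p_{i-1} + p_{i-2}, q_i = a_i*q_{i-1} + q_{i-2} with p_{-2}=0, p_{-1}=1, q_{-2}=1, q_{-1}=0), until the denominator exceeds 20:
  i=0: a_0=12, p_0 = 12*1 + 0 = 12, q_0 = 12*0 + 1 = 1.
  i=1: a_1=1, p_1 = 1*12 + 1 = 13, q_1 = 1*1 + 0 = 1.
  i=2: a_2=15, p_2 = 15*13 + 12 = 207, q_2 = 15*1 + 1 = 16.
  i=3: a_3=2, p_3 = 2*207 + 13 = 427, q_3 = 2*16 + 1 = 33.
q_3 = 33 > 20, so the last convergent with denominator <= 20 is p_2/q_2 = 207/16.
The closest fraction with denominator <= 20 is either p_2/q_2 or the intermediate fraction (k*p_2 + p_1)/(k*q_2 + q_1) with the largest k >= 1 whose denominator stays <= 20; these approach x as k grows, and every other convergent or intermediate fraction in range is farther away.
Largest k: floor((20 - q_1)/q_2) = floor((20 - 1)/16) = 1.
That gives (1*207 + 13)/(1*16 + 1) = 220/17.
Compare the errors: |x - 207/16| = |427*16 - 207*33|/(33*16) = 1/528, and |x - 220/17| = |427*17 - 220*33|/(33*17) = 1/561.
Cross-multiplying, 1*528 = 528 < 561 = 1*561, so 1/561 is smaller: the intermediate fraction 220/17 is closer to x than 207/16.

220/17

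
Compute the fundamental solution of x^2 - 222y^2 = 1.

(x, y) = (149, 10)

First expand sqrt(222) as a continued fraction. With x_i = (sqrt(222) + m_i)/d_i and (m_0, d_0) = (0, 1): a_0 = floor(sqrt(222)) = 14, since 14^2 = 196 <= 222 < 225 = 15^2.
Iterate m_{i+1} = d_i*a_i - m_i, d_{i+1} = (222 - m_{i+1}^2)/d_i, a_{i+1} = floor((a_0 + m_{i+1})/d_{i+1}):
  m_1 = 1*14 - 0 = 14, d_1 = (222 - 14^2)/1 = 26/1 = 26, a_1 = floor((14 + 14)/26) = 1.
  m_2 = 26*1 - 14 = 12, d_2 = (222 - 12^2)/26 = 78/26 = 3, a_2 = floor((14 + 12)/3) = 8.
  m_3 = 3*8 - 12 = 12, d_3 = (222 - 12^2)/3 = 78/3 = 26, a_3 = floor((14 + 12)/26) = 1.
  m_4 = 26*1 - 12 = 14, d_4 = (222 - 14^2)/26 = 26/26 = 1, a_4 = floor((14 + 14)/1) = 28.
  m_5 = 1*28 - 14 = 14, d_5 = (222 - 14^2)/1 = 26/1 = 26: (m_5, d_5) = (m_1, d_1) = (14, 26), so from here the quotients repeat a_1, ..., a_4; the period length is 4.
So sqrt(222) = [14; (1, 8, 1, 28)] with period length k = 4.
k is even, so the fundamental solution of x^2 - 222y^2 = 1 is (p_{k-1}, q_{k-1}) = (p_3, q_3); compute convergents through index 3.
Convergents (p_i = a_i*p_{i-1} + p_{i-2}, q_i = a_i*q_{i-1} + q_{i-2} with p_{-2}=0, p_{-1}=1, q_{-2}=1, q_{-1}=0):
  i=0: a_0=14, p_0 = 14*1 + 0 = 14, q_0 = 14*0 + 1 = 1.
  i=1: a_1=1, p_1 = 1*14 + 1 = 15, q_1 = 1*1 + 0 = 1.
  i=2: a_2=8, p_2 = 8*15 + 14 = 134, q_2 = 8*1 + 1 = 9.
  i=3: a_3=1, p_3 = 1*134 + 15 = 149, q_3 = 1*9 + 1 = 10.
Check: 149^2 - 222*10^2 = 22201 - 22200 = 1, so (x, y) = (149, 10) solves the equation, and by the theorem it is the least positive solution.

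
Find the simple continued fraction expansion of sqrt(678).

[26; (26, 52)]

Write x_i = (sqrt(678) + m_i)/d_i with (m_0, d_0) = (0, 1). a_0 = floor(sqrt(678)) = 26, since 26^2 = 676 <= 678 < 729 = 27^2.
Iterate m_{i+1} = d_i*a_i - m_i, d_{i+1} = (678 - m_{i+1}^2)/d_i, a_{i+1} = floor((a_0 + m_{i+1})/d_{i+1}):
  m_1 = 1*26 - 0 = 26, d_1 = (678 - 26^2)/1 = 2/1 = 2, a_1 = floor((26 + 26)/2) = 26.
  m_2 = 2*26 - 26 = 26, d_2 = (678 - 26^2)/2 = 2/2 = 1, a_2 = floor((26 + 26)/1) = 52.
  m_3 = 1*52 - 26 = 26, d_3 = (678 - 26^2)/1 = 2/1 = 2: (m_3, d_3) = (m_1, d_1) = (26, 2), so from here the quotients repeat a_1, a_2; the period length is 2.
Hence the expansion of sqrt(678) is a_0 = 26 followed by the repeating block 26, 52 (period 2).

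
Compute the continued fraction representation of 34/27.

[1; 3, 1, 6]

Run the Euclidean algorithm on 34 and 27; the successive quotients are the partial quotients a_0, a_1, ... (each step inverts the fractional part left over by the previous one):
  34 = 1*27 + 7, so a_0 = 1.
  27 = 3*7 + 6, so a_1 = 3.
  7 = 1*6 + 1, so a_2 = 1.
  6 = 6*1 + 0, so a_3 = 6.
The remainder reaches 0 after 4 divisions, so the expansion has 4 partial quotients, read off in order.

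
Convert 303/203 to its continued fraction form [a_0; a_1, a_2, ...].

Run the Euclidean algorithm on 303 and 203; the successive quotients are the partial quotients a_0, a_1, ... (each step inverts the fractional part left over by the previous one):
  303 = 1*203 + 100, so a_0 = 1.
  203 = 2*100 + 3, so a_1 = 2.
  100 = 33*3 + 1, so a_2 = 33.
  3 = 3*1 + 0, so a_3 = 3.
The remainder reaches 0 after 4 divisions, so the expansion has 4 partial quotients, read off in order.

[1; 2, 33, 3]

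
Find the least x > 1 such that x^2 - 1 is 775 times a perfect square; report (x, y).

(x, y) = (4620799, 165984)

First expand sqrt(775) as a continued fraction. With x_i = (sqrt(775) + m_i)/d_i and (m_0, d_0) = (0, 1): a_0 = floor(sqrt(775)) = 27, since 27^2 = 729 <= 775 < 784 = 28^2.
Iterate m_{i+1} = d_i*a_i - m_i, d_{i+1} = (775 - m_{i+1}^2)/d_i, a_{i+1} = floor((a_0 + m_{i+1})/d_{i+1}):
  m_1 = 1*27 - 0 = 27, d_1 = (775 - 27^2)/1 = 46/1 = 46, a_1 = floor((27 + 27)/46) = 1.
  m_2 = 46*1 - 27 = 19, d_2 = (775 - 19^2)/46 = 414/46 = 9, a_2 = floor((27 + 19)/9) = 5.
  m_3 = 9*5 - 19 = 26, d_3 = (775 - 26^2)/9 = 99/9 = 11, a_3 = floor((27 + 26)/11) = 4.
  m_4 = 11*4 - 26 = 18, d_4 = (775 - 18^2)/11 = 451/11 = 41, a_4 = floor((27 + 18)/41) = 1.
  m_5 = 41*1 - 18 = 23, d_5 = (775 - 23^2)/41 = 246/41 = 6, a_5 = floor((27 + 23)/6) = 8.
  m_6 = 6*8 - 23 = 25, d_6 = (775 - 25^2)/6 = 150/6 = 25, a_6 = floor((27 + 25)/25) = 2.
  m_7 = 25*2 - 25 = 25, d_7 = (775 - 25^2)/25 = 150/25 = 6, a_7 = floor((27 + 25)/6) = 8.
  m_8 = 6*8 - 25 = 23, d_8 = (775 - 23^2)/6 = 246/6 = 41, a_8 = floor((27 + 23)/41) = 1.
  m_9 = 41*1 - 23 = 18, d_9 = (775 - 18^2)/41 = 451/41 = 11, a_9 = floor((27 + 18)/11) = 4.
  m_10 = 11*4 - 18 = 26, d_10 = (775 - 26^2)/11 = 99/11 = 9, a_10 = floor((27 + 26)/9) = 5.
  m_11 = 9*5 - 26 = 19, d_11 = (775 - 19^2)/9 = 414/9 = 46, a_11 = floor((27 + 19)/46) = 1.
  m_12 = 46*1 - 19 = 27, d_12 = (775 - 27^2)/46 = 46/46 = 1, a_12 = floor((27 + 27)/1) = 54.
  m_13 = 1*54 - 27 = 27, d_13 = (775 - 27^2)/1 = 46/1 = 46: (m_13, d_13) = (m_1, d_1) = (27, 46), so from here the quotients repeat a_1, ..., a_12; the period length is 12.
So sqrt(775) = [27; (1, 5, 4, 1, 8, 2, 8, 1, 4, 5, 1, 54)] with period length k = 12.
k is even, so the fundamental solution of x^2 - 775y^2 = 1 is (p_{k-1}, q_{k-1}) = (p_11, q_11); compute convergents through index 11.
Convergents (p_i = a_i*p_{i-1} + p_{i-2}, q_i = a_i*q_{i-1} + q_{i-2} with p_{-2}=0, p_{-1}=1, q_{-2}=1, q_{-1}=0):
  i=0: a_0=27, p_0 = 27*1 + 0 = 27, q_0 = 27*0 + 1 = 1.
  i=1: a_1=1, p_1 = 1*27 + 1 = 28, q_1 = 1*1 + 0 = 1.
  i=2: a_2=5, p_2 = 5*28 + 27 = 167, q_2 = 5*1 + 1 = 6.
  i=3: a_3=4, p_3 = 4*167 + 28 = 696, q_3 = 4*6 + 1 = 25.
  i=4: a_4=1, p_4 = 1*696 + 167 = 863, q_4 = 1*25 + 6 = 31.
  i=5: a_5=8, p_5 = 8*863 + 696 = 7600, q_5 = 8*31 + 25 = 273.
  i=6: a_6=2, p_6 = 2*7600 + 863 = 16063, q_6 = 2*273 + 31 = 577.
  i=7: a_7=8, p_7 = 8*16063 + 7600 = 136104, q_7 = 8*577 + 273 = 4889.
  i=8: a_8=1, p_8 = 1*136104 + 16063 = 152167, q_8 = 1*4889 + 577 = 5466.
  i=9: a_9=4, p_9 = 4*152167 + 136104 = 744772, q_9 = 4*5466 + 4889 = 26753.
  i=10: a_10=5, p_10 = 5*744772 + 152167 = 3876027, q_10 = 5*26753 + 5466 = 139231.
  i=11: a_11=1, p_11 = 1*3876027 + 744772 = 4620799, q_11 = 1*139231 + 26753 = 165984.
Check: 4620799^2 - 775*165984^2 = 21351783398401 - 21351783398400 = 1, so (x, y) = (4620799, 165984) solves the equation, and by the theorem it is the least positive solution.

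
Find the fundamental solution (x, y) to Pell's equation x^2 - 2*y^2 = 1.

(x, y) = (3, 2)

First expand sqrt(2) as a continued fraction. With x_i = (sqrt(2) + m_i)/d_i and (m_0, d_0) = (0, 1): a_0 = floor(sqrt(2)) = 1, since 1^2 = 1 <= 2 < 4 = 2^2.
Iterate m_{i+1} = d_i*a_i - m_i, d_{i+1} = (2 - m_{i+1}^2)/d_i, a_{i+1} = floor((a_0 + m_{i+1})/d_{i+1}):
  m_1 = 1*1 - 0 = 1, d_1 = (2 - 1^2)/1 = 1/1 = 1, a_1 = floor((1 + 1)/1) = 2.
  m_2 = 1*2 - 1 = 1, d_2 = (2 - 1^2)/1 = 1/1 = 1: (m_2, d_2) = (m_1, d_1) = (1, 1), so from here the quotient a_1 repeats; the period length is 1.
So sqrt(2) = [1; (2)] with period length k = 1.
k is odd, so (p_{k-1}, q_{k-1}) only solves x^2 - 2y^2 = -1 and the fundamental solution of x^2 - 2y^2 = 1 is (p_{2k-1}, q_{2k-1}) = (p_1, q_1); compute convergents through index 1, running through the period twice.
Convergents (p_i = a_i*p_{i-1} + p_{i-2}, q_i = a_i*q_{i-1} + q_{i-2} with p_{-2}=0, p_{-1}=1, q_{-2}=1, q_{-1}=0):
  i=0: a_0=1, p_0 = 1*1 + 0 = 1, q_0 = 1*0 + 1 = 1.
  i=1: a_1=2, p_1 = 2*1 + 1 = 3, q_1 = 2*1 + 0 = 2.
Indeed p_0^2 - 2*q_0^2 = 1 - 2 = -1, not +1.
Check: 3^2 - 2*2^2 = 9 - 8 = 1, so (x, y) = (3, 2) solves the equation, and by the theorem it is the least positive solution.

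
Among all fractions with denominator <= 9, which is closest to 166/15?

Expand x = 166/15 as a continued fraction with the Euclidean algorithm:
  166 = 11*15 + 1, so a_0 = 11.
  15 = 15*1 + 0, so a_1 = 15.
so x = [11; 15].
Convergents (p_i = a_i*p_{i-1} + p_{i-2}, q_i = a_i*q_{i-1} + q_{i-2} with p_{-2}=0, p_{-1}=1, q_{-2}=1, q_{-1}=0), until the denominator exceeds 9:
  i=0: a_0=11, p_0 = 11*1 + 0 = 11, q_0 = 11*0 + 1 = 1.
  i=1: a_1=15, p_1 = 15*11 + 1 = 166, q_1 = 15*1 + 0 = 15.
q_1 = 15 > 9, so the last convergent with denominator <= 9 is p_0/q_0 = 11/1.
The closest fraction with denominator <= 9 is either p_0/q_0 or the intermediate fraction (k*p_0 + p_{-1})/(k*q_0 + q_{-1}) with the largest k >= 1 whose denominator stays <= 9; these approach x as k grows, and every other convergent or intermediate fraction in range is farther away.
Largest k: floor((9 - q_{-1})/q_0) = floor((9 - 0)/1) = 9 (using the seeds p_{-1} = 1, q_{-1} = 0).
That gives (9*11 + 1)/(9*1 + 0) = 100/9.
Compare the errors: |x - 11/1| = |166*1 - 11*15|/(15*1) = 1/15, and |x - 100/9| = |166*9 - 100*15|/(15*9) = 6/135.
Cross-multiplying, 6*15 = 90 < 135 = 1*135, so 6/135 is smaller: the intermediate fraction 100/9 is closer to x than 11/1.

100/9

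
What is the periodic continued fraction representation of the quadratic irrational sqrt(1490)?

[38; (1, 1, 1, 1, 76)]

Write x_i = (sqrt(1490) + m_i)/d_i with (m_0, d_0) = (0, 1). a_0 = floor(sqrt(1490)) = 38, since 38^2 = 1444 <= 1490 < 1521 = 39^2.
Iterate m_{i+1} = d_i*a_i - m_i, d_{i+1} = (1490 - m_{i+1}^2)/d_i, a_{i+1} = floor((a_0 + m_{i+1})/d_{i+1}):
  m_1 = 1*38 - 0 = 38, d_1 = (1490 - 38^2)/1 = 46/1 = 46, a_1 = floor((38 + 38)/46) = 1.
  m_2 = 46*1 - 38 = 8, d_2 = (1490 - 8^2)/46 = 1426/46 = 31, a_2 = floor((38 + 8)/31) = 1.
  m_3 = 31*1 - 8 = 23, d_3 = (1490 - 23^2)/31 = 961/31 = 31, a_3 = floor((38 + 23)/31) = 1.
  m_4 = 31*1 - 23 = 8, d_4 = (1490 - 8^2)/31 = 1426/31 = 46, a_4 = floor((38 + 8)/46) = 1.
  m_5 = 46*1 - 8 = 38, d_5 = (1490 - 38^2)/46 = 46/46 = 1, a_5 = floor((38 + 38)/1) = 76.
  m_6 = 1*76 - 38 = 38, d_6 = (1490 - 38^2)/1 = 46/1 = 46: (m_6, d_6) = (m_1, d_1) = (38, 46), so from here the quotients repeat a_1, ..., a_5; the period length is 5.
Hence the expansion of sqrt(1490) is a_0 = 38 followed by the repeating block 1, 1, 1, 1, 76 (period 5).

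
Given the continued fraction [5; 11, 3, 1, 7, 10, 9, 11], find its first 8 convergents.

5/1, 56/11, 173/34, 229/45, 1776/349, 17989/3535, 163677/32164, 1818436/357339

Using the convergent recurrence p_i = a_i*p_{i-1} + p_{i-2}, q_i = a_i*q_{i-1} + q_{i-2} with p_{-2}=0, p_{-1}=1, q_{-2}=1, q_{-1}=0:
  i=0: a_0=5, p_0 = 5*1 + 0 = 5, q_0 = 5*0 + 1 = 1.
  i=1: a_1=11, p_1 = 11*5 + 1 = 56, q_1 = 11*1 + 0 = 11.
  i=2: a_2=3, p_2 = 3*56 + 5 = 173, q_2 = 3*11 + 1 = 34.
  i=3: a_3=1, p_3 = 1*173 + 56 = 229, q_3 = 1*34 + 11 = 45.
  i=4: a_4=7, p_4 = 7*229 + 173 = 1776, q_4 = 7*45 + 34 = 349.
  i=5: a_5=10, p_5 = 10*1776 + 229 = 17989, q_5 = 10*349 + 45 = 3535.
  i=6: a_6=9, p_6 = 9*17989 + 1776 = 163677, q_6 = 9*3535 + 349 = 32164.
  i=7: a_7=11, p_7 = 11*163677 + 17989 = 1818436, q_7 = 11*32164 + 3535 = 357339.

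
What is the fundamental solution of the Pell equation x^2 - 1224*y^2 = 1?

First expand sqrt(1224) as a continued fraction. With x_i = (sqrt(1224) + m_i)/d_i and (m_0, d_0) = (0, 1): a_0 = floor(sqrt(1224)) = 34, since 34^2 = 1156 <= 1224 < 1225 = 35^2.
Iterate m_{i+1} = d_i*a_i - m_i, d_{i+1} = (1224 - m_{i+1}^2)/d_i, a_{i+1} = floor((a_0 + m_{i+1})/d_{i+1}):
  m_1 = 1*34 - 0 = 34, d_1 = (1224 - 34^2)/1 = 68/1 = 68, a_1 = floor((34 + 34)/68) = 1.
  m_2 = 68*1 - 34 = 34, d_2 = (1224 - 34^2)/68 = 68/68 = 1, a_2 = floor((34 + 34)/1) = 68.
  m_3 = 1*68 - 34 = 34, d_3 = (1224 - 34^2)/1 = 68/1 = 68: (m_3, d_3) = (m_1, d_1) = (34, 68), so from here the quotients repeat a_1, a_2; the period length is 2.
So sqrt(1224) = [34; (1, 68)] with period length k = 2.
k is even, so the fundamental solution of x^2 - 1224y^2 = 1 is (p_{k-1}, q_{k-1}) = (p_1, q_1); compute convergents through index 1.
Convergents (p_i = a_i*p_{i-1} + p_{i-2}, q_i = a_i*q_{i-1} + q_{i-2} with p_{-2}=0, p_{-1}=1, q_{-2}=1, q_{-1}=0):
  i=0: a_0=34, p_0 = 34*1 + 0 = 34, q_0 = 34*0 + 1 = 1.
  i=1: a_1=1, p_1 = 1*34 + 1 = 35, q_1 = 1*1 + 0 = 1.
Check: 35^2 - 1224*1^2 = 1225 - 1224 = 1, so (x, y) = (35, 1) solves the equation, and by the theorem it is the least positive solution.

(x, y) = (35, 1)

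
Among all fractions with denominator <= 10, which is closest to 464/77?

6/1

Expand x = 464/77 as a continued fraction with the Euclidean algorithm:
  464 = 6*77 + 2, so a_0 = 6.
  77 = 38*2 + 1, so a_1 = 38.
  2 = 2*1 + 0, so a_2 = 2.
so x = [6; 38, 2].
Convergents (p_i = a_i*p_{i-1} + p_{i-2}, q_i = a_i*q_{i-1} + q_{i-2} with p_{-2}=0, p_{-1}=1, q_{-2}=1, q_{-1}=0), until the denominator exceeds 10:
  i=0: a_0=6, p_0 = 6*1 + 0 = 6, q_0 = 6*0 + 1 = 1.
  i=1: a_1=38, p_1 = 38*6 + 1 = 229, q_1 = 38*1 + 0 = 38.
q_1 = 38 > 10, so the last convergent with denominator <= 10 is p_0/q_0 = 6/1.
The closest fraction with denominator <= 10 is either p_0/q_0 or the intermediate fraction (k*p_0 + p_{-1})/(k*q_0 + q_{-1}) with the largest k >= 1 whose denominator stays <= 10; these approach x as k grows, and every other convergent or intermediate fraction in range is farther away.
Largest k: floor((10 - q_{-1})/q_0) = floor((10 - 0)/1) = 10 (using the seeds p_{-1} = 1, q_{-1} = 0).
That gives (10*6 + 1)/(10*1 + 0) = 61/10.
Compare the errors: |x - 6/1| = |464*1 - 6*77|/(77*1) = 2/77, and |x - 61/10| = |464*10 - 61*77|/(77*10) = 57/770.
Cross-multiplying, 2*770 = 1540 < 4389 = 57*77, so 2/77 is smaller: the convergent 6/1 is closer to x than 61/10.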